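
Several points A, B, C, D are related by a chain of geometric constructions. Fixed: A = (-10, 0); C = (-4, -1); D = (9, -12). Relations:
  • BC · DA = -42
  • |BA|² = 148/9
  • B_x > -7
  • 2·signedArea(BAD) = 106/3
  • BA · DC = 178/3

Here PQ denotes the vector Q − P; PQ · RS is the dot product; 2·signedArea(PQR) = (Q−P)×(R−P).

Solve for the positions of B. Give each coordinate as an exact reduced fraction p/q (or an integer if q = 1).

B = (-6, -2/3)

1. B_x = -6  [2·signedArea(BAD) = 106/3 ∩ BA · DC = 178/3]
2. B_y = -2/3  [2·signedArea(BAD) = 106/3 ∩ BA · DC = 178/3]
   → B = (-6, -2/3)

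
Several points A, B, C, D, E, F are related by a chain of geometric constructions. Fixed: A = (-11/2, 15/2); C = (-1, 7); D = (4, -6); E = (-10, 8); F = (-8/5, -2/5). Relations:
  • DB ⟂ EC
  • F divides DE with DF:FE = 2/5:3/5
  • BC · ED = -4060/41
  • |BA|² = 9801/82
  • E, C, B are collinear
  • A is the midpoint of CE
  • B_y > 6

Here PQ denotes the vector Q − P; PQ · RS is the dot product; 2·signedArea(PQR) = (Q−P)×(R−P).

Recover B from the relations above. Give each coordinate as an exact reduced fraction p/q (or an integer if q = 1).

B = (220/41, 258/41)

1. B_x = 220/41  [E, C, B are collinear ∩ DB ⟂ EC]
2. B_y = 258/41  [E, C, B are collinear ∩ DB ⟂ EC]
   → B = (220/41, 258/41)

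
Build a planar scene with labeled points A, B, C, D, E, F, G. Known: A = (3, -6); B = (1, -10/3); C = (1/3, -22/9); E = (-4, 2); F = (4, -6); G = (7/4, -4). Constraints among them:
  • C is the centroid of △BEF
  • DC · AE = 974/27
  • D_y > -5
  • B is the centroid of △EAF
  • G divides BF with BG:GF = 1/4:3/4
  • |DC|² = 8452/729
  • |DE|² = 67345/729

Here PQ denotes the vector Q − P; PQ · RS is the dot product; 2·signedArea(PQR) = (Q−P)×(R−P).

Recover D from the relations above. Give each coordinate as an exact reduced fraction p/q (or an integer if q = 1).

1. D_x = 25/9  [line 7·x + -8·y + -1565/27 = 0 ∩ |DC|² = 8452/729]
2. D_y = -130/27  [line 7·x + -8·y + -1565/27 = 0 ∩ |DC|² = 8452/729]
   → D = (25/9, -130/27)

D = (25/9, -130/27)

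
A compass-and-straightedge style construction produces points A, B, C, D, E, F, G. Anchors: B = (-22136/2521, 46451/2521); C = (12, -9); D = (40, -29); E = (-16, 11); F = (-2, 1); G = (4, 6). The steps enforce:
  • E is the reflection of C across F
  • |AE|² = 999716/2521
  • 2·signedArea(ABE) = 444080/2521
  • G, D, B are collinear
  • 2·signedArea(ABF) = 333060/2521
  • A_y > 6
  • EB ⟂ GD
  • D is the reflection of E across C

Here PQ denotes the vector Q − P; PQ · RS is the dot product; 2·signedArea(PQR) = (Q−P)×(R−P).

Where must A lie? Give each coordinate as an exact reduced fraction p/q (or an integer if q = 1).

1. A_x = 8608/2521  [2·signedArea(ABE) = 444080/2521 ∩ 2·signedArea(ABF) = 333060/2521]
2. A_y = 16561/2521  [2·signedArea(ABE) = 444080/2521 ∩ 2·signedArea(ABF) = 333060/2521]
   → A = (8608/2521, 16561/2521)

A = (8608/2521, 16561/2521)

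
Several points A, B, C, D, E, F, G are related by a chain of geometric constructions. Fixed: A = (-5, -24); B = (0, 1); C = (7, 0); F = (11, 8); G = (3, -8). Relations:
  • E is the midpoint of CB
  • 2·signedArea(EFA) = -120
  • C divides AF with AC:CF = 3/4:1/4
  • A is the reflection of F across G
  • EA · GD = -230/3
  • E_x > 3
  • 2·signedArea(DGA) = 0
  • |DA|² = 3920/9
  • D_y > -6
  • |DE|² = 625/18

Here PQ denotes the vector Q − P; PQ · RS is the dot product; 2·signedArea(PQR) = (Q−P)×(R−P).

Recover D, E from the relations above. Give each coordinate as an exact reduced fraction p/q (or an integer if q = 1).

D = (13/3, -16/3)
E = (7/2, 1/2)

1. D_x = 13/3  [line 16·x + -8·y + -112 = 0 ∩ |DA|² = 3920/9]
2. D_y = -16/3  [line 16·x + -8·y + -112 = 0 ∩ |DA|² = 3920/9]
   → D = (13/3, -16/3)
3. E_x = 7/2  [E is the midpoint of CB]
4. E_y = 1/2  [E is the midpoint of CB]
   → E = (7/2, 1/2)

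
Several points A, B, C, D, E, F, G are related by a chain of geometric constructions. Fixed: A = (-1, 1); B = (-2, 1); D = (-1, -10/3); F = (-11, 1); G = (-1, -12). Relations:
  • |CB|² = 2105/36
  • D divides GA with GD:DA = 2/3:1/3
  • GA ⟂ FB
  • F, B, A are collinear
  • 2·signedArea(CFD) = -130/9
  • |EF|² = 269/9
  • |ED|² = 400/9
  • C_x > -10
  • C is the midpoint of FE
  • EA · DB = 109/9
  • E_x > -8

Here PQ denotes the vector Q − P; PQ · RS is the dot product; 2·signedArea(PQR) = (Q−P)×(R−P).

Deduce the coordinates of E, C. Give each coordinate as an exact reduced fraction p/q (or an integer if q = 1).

C = (-28/3, -7/6)
E = (-23/3, -10/3)

1. E_x = -23/3  [line 1·x + -13/3·y + -61/9 = 0 ∩ |EF|² = 269/9]
2. E_y = -10/3  [line 1·x + -13/3·y + -61/9 = 0 ∩ |EF|² = 269/9]
   → E = (-23/3, -10/3)
3. C_x = -28/3  [C is the midpoint of FE]
4. C_y = -7/6  [C is the midpoint of FE]
   → C = (-28/3, -7/6)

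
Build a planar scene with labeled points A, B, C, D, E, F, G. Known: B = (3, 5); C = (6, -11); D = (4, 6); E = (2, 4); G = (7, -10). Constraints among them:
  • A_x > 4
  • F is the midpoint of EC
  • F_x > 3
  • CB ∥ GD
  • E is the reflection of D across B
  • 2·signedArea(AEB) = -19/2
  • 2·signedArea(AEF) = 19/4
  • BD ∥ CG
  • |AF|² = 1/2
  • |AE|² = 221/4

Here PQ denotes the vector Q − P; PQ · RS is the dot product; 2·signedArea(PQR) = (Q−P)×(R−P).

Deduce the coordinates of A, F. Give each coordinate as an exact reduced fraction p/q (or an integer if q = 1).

1. F_x = 4  [F is the midpoint of EC]
2. F_y = -7/2  [F is the midpoint of EC]
   → F = (4, -7/2)
3. A_x = 9/2  [2·signedArea(AEB) = -19/2 ∩ 2·signedArea(AEF) = 19/4]
4. A_y = -3  [2·signedArea(AEB) = -19/2 ∩ 2·signedArea(AEF) = 19/4]
   → A = (9/2, -3)

A = (9/2, -3)
F = (4, -7/2)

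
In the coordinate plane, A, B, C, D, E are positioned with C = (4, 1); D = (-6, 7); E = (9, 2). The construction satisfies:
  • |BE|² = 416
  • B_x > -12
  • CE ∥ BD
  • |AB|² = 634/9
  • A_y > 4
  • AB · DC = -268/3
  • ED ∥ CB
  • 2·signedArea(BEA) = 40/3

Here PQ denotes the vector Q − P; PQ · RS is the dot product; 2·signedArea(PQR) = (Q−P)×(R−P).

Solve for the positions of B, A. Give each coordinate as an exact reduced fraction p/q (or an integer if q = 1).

A = (-8/3, 5)
B = (-11, 6)

1. B_x = -11  [CE ∥ BD ∩ ED ∥ CB]
2. B_y = 6  [CE ∥ BD ∩ ED ∥ CB]
   → B = (-11, 6)
3. A_x = -8/3  [AB · DC = -268/3 ∩ 2·signedArea(BEA) = 40/3]
4. A_y = 5  [AB · DC = -268/3 ∩ 2·signedArea(BEA) = 40/3]
   → A = (-8/3, 5)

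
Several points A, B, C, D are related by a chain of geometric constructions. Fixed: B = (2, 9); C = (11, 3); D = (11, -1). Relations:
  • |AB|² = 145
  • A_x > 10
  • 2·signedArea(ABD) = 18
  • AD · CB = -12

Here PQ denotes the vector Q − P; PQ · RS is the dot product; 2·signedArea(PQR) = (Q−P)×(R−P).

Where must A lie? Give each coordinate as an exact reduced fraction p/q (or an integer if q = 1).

A = (11, 1)

1. A_x = 11  [2·signedArea(ABD) = 18 ∩ AD · CB = -12]
2. A_y = 1  [2·signedArea(ABD) = 18 ∩ AD · CB = -12]
   → A = (11, 1)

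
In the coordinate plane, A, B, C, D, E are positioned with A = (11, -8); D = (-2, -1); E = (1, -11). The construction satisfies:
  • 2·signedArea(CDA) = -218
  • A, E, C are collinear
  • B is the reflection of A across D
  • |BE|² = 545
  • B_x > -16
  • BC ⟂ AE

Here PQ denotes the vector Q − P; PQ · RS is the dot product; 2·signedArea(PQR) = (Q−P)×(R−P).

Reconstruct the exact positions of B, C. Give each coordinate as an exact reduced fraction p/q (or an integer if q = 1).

B = (-15, 6)
C = (-9, -14)

1. B_x = -15  [B is the reflection of A across D]
2. B_y = 6  [B is the reflection of A across D]
   → B = (-15, 6)
3. C_x = -9  [A, E, C are collinear ∩ BC ⟂ AE]
4. C_y = -14  [A, E, C are collinear ∩ BC ⟂ AE]
   → C = (-9, -14)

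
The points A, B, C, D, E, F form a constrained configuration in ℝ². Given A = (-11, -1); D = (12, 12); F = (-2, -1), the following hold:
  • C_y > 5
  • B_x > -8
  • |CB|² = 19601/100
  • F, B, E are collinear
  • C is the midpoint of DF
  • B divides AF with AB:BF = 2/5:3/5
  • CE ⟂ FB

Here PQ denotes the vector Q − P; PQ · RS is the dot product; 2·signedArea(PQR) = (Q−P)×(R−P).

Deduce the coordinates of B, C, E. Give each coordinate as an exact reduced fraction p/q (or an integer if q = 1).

B = (-37/5, -1)
C = (5, 11/2)
E = (5, -1)

1. B_x = -37/5  [B divides AF with AB:BF = 2/5:3/5]
2. B_y = -1  [B divides AF with AB:BF = 2/5:3/5]
   → B = (-37/5, -1)
3. C_x = 5  [C is the midpoint of DF]
4. C_y = 11/2  [C is the midpoint of DF]
   → C = (5, 11/2)
5. E_x = 5  [F, B, E are collinear ∩ CE ⟂ FB]
6. E_y = -1  [F, B, E are collinear ∩ CE ⟂ FB]
   → E = (5, -1)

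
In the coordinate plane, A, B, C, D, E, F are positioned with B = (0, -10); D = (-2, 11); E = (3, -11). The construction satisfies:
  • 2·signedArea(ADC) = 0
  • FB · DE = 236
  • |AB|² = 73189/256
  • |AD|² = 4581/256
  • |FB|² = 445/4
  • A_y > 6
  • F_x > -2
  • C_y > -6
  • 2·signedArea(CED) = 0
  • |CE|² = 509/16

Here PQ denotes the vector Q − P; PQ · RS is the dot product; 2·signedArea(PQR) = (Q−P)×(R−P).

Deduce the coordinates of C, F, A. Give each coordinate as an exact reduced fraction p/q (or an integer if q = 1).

A = (-17/16, 55/8)
C = (7/4, -11/2)
F = (-1, 1/2)

1. C_x = 7/4  [line -22·x + -5·y + 11 = 0 ∩ |CE|² = 509/16]
2. C_y = -11/2  [line -22·x + -5·y + 11 = 0 ∩ |CE|² = 509/16]
   → C = (7/4, -11/2)
3. F_x = -1  [line -5·x + 22·y + -16 = 0 ∩ |FB|² = 445/4]
4. F_y = 1/2  [line -5·x + 22·y + -16 = 0 ∩ |FB|² = 445/4]
   → F = (-1, 1/2)
5. A_x = -17/16  [line 33/2·x + 15/4·y + -33/4 = 0 ∩ |AB|² = 73189/256]
6. A_y = 55/8  [line 33/2·x + 15/4·y + -33/4 = 0 ∩ |AB|² = 73189/256]
   → A = (-17/16, 55/8)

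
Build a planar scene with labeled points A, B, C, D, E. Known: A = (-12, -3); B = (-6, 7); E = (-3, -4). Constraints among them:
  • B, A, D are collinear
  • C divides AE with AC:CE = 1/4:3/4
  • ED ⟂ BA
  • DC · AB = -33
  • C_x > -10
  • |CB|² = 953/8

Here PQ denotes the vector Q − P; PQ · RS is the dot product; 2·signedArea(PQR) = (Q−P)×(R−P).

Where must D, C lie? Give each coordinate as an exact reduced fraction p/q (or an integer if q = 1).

1. D_x = -171/17  [B, A, D are collinear ∩ ED ⟂ BA]
2. D_y = 4/17  [B, A, D are collinear ∩ ED ⟂ BA]
   → D = (-171/17, 4/17)
3. C_x = -39/4  [C divides AE with AC:CE = 1/4:3/4]
4. C_y = -13/4  [C divides AE with AC:CE = 1/4:3/4]
   → C = (-39/4, -13/4)

C = (-39/4, -13/4)
D = (-171/17, 4/17)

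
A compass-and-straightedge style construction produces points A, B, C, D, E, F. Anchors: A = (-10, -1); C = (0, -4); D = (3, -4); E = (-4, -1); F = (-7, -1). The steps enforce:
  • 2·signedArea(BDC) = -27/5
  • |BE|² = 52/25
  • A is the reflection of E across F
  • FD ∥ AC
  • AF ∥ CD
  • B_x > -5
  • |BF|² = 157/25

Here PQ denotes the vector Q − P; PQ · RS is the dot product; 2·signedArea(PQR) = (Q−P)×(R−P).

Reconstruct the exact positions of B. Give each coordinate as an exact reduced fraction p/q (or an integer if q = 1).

B = (-24/5, -11/5)

1. B_y = -11/5  [2·signedArea(BDC) = -27/5]
2. B_x = -24/5  [|BF|² = 157/25]
   → B = (-24/5, -11/5)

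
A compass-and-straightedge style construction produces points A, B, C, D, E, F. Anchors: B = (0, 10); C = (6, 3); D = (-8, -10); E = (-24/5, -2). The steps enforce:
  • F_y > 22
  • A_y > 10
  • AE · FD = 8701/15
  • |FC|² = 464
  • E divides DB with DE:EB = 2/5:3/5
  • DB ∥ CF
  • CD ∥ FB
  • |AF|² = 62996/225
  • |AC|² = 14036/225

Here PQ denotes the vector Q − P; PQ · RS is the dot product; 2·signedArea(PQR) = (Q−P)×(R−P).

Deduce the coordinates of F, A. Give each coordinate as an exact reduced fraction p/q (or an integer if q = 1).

A = (46/15, 31/3)
F = (14, 23)

1. F_x = 14  [CD ∥ FB ∩ DB ∥ CF]
2. F_y = 23  [CD ∥ FB ∩ DB ∥ CF]
   → F = (14, 23)
3. A_x = 46/15  [line 22·x + 33·y + -6127/15 = 0 ∩ |AF|² = 62996/225]
4. A_y = 31/3  [line 22·x + 33·y + -6127/15 = 0 ∩ |AF|² = 62996/225]
   → A = (46/15, 31/3)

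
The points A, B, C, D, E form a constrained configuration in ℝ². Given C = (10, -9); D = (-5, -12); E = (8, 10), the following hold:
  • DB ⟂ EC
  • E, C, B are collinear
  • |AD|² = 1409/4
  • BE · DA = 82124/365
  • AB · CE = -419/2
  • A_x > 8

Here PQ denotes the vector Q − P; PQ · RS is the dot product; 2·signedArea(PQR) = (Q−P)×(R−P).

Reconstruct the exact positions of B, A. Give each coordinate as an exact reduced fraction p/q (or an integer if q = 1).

1. B_x = 3704/365  [E, C, B are collinear ∩ DB ⟂ EC]
2. B_y = -3798/365  [E, C, B are collinear ∩ DB ⟂ EC]
   → B = (3704/365, -3798/365)
3. A_x = 9  [line 2·x + -19·y + -17/2 = 0 ∩ |AD|² = 1409/4]
4. A_y = 1/2  [line 2·x + -19·y + -17/2 = 0 ∩ |AD|² = 1409/4]
   → A = (9, 1/2)

A = (9, 1/2)
B = (3704/365, -3798/365)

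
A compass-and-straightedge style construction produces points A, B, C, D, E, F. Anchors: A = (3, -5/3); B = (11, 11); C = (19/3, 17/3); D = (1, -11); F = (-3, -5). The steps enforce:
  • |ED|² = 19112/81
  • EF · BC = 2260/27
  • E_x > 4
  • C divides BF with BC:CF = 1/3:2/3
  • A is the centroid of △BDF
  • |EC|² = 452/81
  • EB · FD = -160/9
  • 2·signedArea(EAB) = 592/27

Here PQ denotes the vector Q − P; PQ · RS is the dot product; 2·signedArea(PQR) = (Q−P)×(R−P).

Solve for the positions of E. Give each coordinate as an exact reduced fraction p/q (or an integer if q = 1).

1. E_x = 43/9  [EF · BC = 2260/27 ∩ EB · FD = -160/9]
2. E_y = 35/9  [EF · BC = 2260/27 ∩ EB · FD = -160/9]
   → E = (43/9, 35/9)

E = (43/9, 35/9)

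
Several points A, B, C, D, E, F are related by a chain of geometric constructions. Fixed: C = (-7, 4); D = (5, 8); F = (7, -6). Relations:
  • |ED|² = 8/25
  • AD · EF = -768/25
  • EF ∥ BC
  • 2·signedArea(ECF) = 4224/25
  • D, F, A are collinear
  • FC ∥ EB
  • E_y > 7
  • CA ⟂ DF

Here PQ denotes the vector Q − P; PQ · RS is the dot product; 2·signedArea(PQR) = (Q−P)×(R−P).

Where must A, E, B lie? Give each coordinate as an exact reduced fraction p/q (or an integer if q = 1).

A = (133/25, 144/25)
B = (-223/25, 436/25)
E = (127/25, 186/25)

1. A_x = 133/25  [D, F, A are collinear ∩ CA ⟂ DF]
2. A_y = 144/25  [D, F, A are collinear ∩ CA ⟂ DF]
   → A = (133/25, 144/25)
3. E_x = 127/25  [2·signedArea(ECF) = 4224/25 ∩ AD · EF = -768/25]
4. E_y = 186/25  [2·signedArea(ECF) = 4224/25 ∩ AD · EF = -768/25]
   → E = (127/25, 186/25)
5. B_x = -223/25  [EF ∥ BC ∩ FC ∥ EB]
6. B_y = 436/25  [EF ∥ BC ∩ FC ∥ EB]
   → B = (-223/25, 436/25)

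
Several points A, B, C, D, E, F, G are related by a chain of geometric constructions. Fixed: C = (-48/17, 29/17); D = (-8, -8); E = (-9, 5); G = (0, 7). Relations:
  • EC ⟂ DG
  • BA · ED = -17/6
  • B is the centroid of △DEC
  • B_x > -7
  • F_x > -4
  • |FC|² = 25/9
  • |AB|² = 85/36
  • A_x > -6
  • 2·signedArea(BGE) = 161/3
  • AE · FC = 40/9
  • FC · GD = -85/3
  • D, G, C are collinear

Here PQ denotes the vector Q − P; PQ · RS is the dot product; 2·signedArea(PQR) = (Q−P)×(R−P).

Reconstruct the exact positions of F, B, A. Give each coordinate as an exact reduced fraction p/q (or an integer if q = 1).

1. F_x = -184/51  [line 8·x + 15·y + 76/3 = 0 ∩ |FC|² = 25/9]
2. F_y = 4/17  [line 8·x + 15·y + 76/3 = 0 ∩ |FC|² = 25/9]
   → F = (-184/51, 4/17)
3. B_x = -337/51  [B is the centroid of △DEC]
4. B_y = -22/51  [B is the centroid of △DEC]
   → B = (-337/51, -22/51)
5. A_x = -521/102  [AE · FC = 40/9 ∩ BA · ED = -17/6]
6. A_y = -5/51  [AE · FC = 40/9 ∩ BA · ED = -17/6]
   → A = (-521/102, -5/51)

A = (-521/102, -5/51)
B = (-337/51, -22/51)
F = (-184/51, 4/17)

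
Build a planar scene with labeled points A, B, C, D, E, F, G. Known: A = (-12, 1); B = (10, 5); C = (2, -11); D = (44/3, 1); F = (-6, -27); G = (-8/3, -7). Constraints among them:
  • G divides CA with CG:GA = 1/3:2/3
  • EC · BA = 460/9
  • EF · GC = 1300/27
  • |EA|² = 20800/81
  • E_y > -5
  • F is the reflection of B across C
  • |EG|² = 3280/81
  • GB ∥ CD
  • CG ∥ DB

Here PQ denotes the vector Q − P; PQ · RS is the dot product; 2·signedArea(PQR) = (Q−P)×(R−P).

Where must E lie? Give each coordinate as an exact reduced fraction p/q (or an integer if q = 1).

1. E_x = 28/9  [EF · GC = 1300/27 ∩ EC · BA = 460/9]
2. E_y = -13/3  [EF · GC = 1300/27 ∩ EC · BA = 460/9]
   → E = (28/9, -13/3)

E = (28/9, -13/3)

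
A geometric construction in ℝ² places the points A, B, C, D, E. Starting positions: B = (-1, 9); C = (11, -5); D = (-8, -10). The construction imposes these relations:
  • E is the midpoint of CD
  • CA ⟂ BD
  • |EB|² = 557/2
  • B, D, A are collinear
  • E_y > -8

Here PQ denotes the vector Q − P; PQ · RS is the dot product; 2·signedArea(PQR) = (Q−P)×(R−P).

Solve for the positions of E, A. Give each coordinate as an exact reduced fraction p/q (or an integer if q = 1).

A = (-842/205, 116/205)
E = (3/2, -15/2)

1. E_x = 3/2  [E is the midpoint of CD]
2. E_y = -15/2  [E is the midpoint of CD]
   → E = (3/2, -15/2)
3. A_x = -842/205  [B, D, A are collinear ∩ CA ⟂ BD]
4. A_y = 116/205  [B, D, A are collinear ∩ CA ⟂ BD]
   → A = (-842/205, 116/205)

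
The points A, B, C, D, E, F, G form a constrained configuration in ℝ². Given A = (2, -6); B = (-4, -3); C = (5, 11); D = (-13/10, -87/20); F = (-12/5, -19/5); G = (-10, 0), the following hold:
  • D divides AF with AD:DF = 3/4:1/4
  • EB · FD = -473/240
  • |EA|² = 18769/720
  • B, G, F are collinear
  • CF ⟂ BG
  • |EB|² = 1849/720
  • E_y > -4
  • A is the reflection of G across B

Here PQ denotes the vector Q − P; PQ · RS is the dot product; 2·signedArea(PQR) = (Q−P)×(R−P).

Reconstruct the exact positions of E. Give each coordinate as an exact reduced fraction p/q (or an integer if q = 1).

1. E_x = -77/30  [line -11/10·x + 11/20·y + -187/240 = 0 ∩ |EA|² = 18769/720]
2. E_y = -223/60  [line -11/10·x + 11/20·y + -187/240 = 0 ∩ |EA|² = 18769/720]
   → E = (-77/30, -223/60)

E = (-77/30, -223/60)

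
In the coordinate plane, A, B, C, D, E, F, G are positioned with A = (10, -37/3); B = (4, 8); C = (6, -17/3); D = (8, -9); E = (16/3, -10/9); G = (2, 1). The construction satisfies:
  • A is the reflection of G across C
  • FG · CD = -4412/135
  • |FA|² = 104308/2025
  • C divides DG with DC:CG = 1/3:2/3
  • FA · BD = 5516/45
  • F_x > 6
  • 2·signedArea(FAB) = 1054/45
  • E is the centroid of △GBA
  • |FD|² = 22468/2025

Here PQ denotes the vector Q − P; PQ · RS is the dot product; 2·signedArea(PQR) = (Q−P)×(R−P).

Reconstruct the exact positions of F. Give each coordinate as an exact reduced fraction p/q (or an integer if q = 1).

F = (104/15, -263/45)

1. F_x = 104/15  [FG · CD = -4412/135 ∩ FA · BD = 5516/45]
2. F_y = -263/45  [FG · CD = -4412/135 ∩ FA · BD = 5516/45]
   → F = (104/15, -263/45)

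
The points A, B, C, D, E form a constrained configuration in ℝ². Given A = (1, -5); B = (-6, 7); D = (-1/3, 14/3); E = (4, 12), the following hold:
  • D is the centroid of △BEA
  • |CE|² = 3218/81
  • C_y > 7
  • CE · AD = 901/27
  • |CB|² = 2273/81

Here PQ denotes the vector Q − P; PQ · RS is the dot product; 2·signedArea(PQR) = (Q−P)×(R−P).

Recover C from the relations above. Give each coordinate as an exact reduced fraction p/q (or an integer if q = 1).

1. C_x = -7/9  [line 4/3·x + -29/3·y + 2087/27 = 0 ∩ |CB|² = 2273/81]
2. C_y = 71/9  [line 4/3·x + -29/3·y + 2087/27 = 0 ∩ |CB|² = 2273/81]
   → C = (-7/9, 71/9)

C = (-7/9, 71/9)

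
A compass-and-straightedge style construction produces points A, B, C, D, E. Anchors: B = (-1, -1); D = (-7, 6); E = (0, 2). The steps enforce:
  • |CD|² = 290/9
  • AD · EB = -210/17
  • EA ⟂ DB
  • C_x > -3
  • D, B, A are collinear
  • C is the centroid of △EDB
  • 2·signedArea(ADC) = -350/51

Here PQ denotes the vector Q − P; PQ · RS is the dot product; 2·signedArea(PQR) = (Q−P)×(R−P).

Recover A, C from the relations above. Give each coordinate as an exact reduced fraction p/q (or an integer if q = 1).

1. A_x = -35/17  [D, B, A are collinear ∩ EA ⟂ DB]
2. A_y = 4/17  [D, B, A are collinear ∩ EA ⟂ DB]
   → A = (-35/17, 4/17)
3. C_x = -8/3  [C is the centroid of △EDB]
4. C_y = 7/3  [C is the centroid of △EDB]
   → C = (-8/3, 7/3)

A = (-35/17, 4/17)
C = (-8/3, 7/3)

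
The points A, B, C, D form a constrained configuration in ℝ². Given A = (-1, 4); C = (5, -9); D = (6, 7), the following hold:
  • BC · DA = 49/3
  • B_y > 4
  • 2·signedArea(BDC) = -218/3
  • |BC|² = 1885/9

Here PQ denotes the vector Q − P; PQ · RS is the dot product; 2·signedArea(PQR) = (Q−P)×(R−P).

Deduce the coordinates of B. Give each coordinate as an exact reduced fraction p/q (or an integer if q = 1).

1. B_x = 4/3  [2·signedArea(BDC) = -218/3 ∩ BC · DA = 49/3]
2. B_y = 5  [2·signedArea(BDC) = -218/3 ∩ BC · DA = 49/3]
   → B = (4/3, 5)

B = (4/3, 5)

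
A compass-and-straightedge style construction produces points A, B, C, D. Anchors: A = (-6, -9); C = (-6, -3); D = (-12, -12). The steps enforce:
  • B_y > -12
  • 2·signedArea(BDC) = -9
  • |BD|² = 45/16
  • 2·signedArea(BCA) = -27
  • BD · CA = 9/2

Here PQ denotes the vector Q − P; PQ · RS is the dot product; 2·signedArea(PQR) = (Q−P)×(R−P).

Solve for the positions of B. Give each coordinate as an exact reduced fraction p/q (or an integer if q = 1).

B = (-21/2, -45/4)

1. B_x = -21/2  [2·signedArea(BDC) = -9 ∩ 2·signedArea(BCA) = -27]
2. B_y = -45/4  [2·signedArea(BDC) = -9 ∩ 2·signedArea(BCA) = -27]
   → B = (-21/2, -45/4)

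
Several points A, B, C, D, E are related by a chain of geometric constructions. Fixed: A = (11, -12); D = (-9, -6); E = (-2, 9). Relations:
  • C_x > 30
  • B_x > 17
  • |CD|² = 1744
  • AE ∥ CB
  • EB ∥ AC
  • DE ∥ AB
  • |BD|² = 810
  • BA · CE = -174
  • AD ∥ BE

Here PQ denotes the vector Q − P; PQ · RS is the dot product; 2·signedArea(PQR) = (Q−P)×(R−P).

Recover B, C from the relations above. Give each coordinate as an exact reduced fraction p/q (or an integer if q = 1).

B = (18, 3)
C = (31, -18)

1. B_x = 18  [AD ∥ BE ∩ DE ∥ AB]
2. B_y = 3  [AD ∥ BE ∩ DE ∥ AB]
   → B = (18, 3)
3. C_x = 31  [AE ∥ CB ∩ EB ∥ AC]
4. C_y = -18  [AE ∥ CB ∩ EB ∥ AC]
   → C = (31, -18)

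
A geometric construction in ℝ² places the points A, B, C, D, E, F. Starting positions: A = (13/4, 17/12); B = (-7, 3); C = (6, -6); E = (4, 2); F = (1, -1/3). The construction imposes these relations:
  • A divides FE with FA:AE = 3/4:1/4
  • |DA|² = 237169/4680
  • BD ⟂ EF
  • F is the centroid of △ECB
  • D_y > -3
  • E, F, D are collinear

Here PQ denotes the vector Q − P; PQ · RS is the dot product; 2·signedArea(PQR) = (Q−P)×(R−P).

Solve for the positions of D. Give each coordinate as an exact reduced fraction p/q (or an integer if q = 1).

D = (-154/65, -192/65)

1. D_x = -154/65  [E, F, D are collinear ∩ BD ⟂ EF]
2. D_y = -192/65  [E, F, D are collinear ∩ BD ⟂ EF]
   → D = (-154/65, -192/65)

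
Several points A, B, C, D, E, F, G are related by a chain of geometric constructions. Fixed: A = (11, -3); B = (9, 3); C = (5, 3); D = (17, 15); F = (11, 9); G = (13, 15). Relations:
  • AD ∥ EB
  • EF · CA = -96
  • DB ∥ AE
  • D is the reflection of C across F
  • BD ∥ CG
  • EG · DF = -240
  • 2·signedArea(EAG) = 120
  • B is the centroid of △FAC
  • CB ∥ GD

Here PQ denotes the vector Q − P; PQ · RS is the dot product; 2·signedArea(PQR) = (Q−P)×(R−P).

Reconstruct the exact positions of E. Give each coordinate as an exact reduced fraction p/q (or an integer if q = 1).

E = (3, -15)

1. E_x = 3  [AD ∥ EB ∩ DB ∥ AE]
2. E_y = -15  [AD ∥ EB ∩ DB ∥ AE]
   → E = (3, -15)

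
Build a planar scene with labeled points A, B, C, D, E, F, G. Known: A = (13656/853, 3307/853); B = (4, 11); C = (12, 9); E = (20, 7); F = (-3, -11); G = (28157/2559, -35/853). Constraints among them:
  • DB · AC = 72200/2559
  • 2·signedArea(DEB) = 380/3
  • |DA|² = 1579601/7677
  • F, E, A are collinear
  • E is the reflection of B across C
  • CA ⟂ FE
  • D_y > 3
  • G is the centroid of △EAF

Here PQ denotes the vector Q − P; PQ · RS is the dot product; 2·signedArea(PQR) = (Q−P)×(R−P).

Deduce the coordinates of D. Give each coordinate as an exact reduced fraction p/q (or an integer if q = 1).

1. D_x = 5/3  [2·signedArea(DEB) = 380/3 ∩ DB · AC = 72200/2559]
2. D_y = 11/3  [2·signedArea(DEB) = 380/3 ∩ DB · AC = 72200/2559]
   → D = (5/3, 11/3)

D = (5/3, 11/3)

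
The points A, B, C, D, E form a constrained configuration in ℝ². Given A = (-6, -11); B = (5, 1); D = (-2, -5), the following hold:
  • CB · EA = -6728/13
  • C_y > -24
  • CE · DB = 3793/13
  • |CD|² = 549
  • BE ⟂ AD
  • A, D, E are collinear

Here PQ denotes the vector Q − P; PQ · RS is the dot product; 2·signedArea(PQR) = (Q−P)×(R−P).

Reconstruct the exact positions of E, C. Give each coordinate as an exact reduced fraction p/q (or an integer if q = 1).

1. E_x = 38/13  [A, D, E are collinear ∩ BE ⟂ AD]
2. E_y = 31/13  [A, D, E are collinear ∩ BE ⟂ AD]
   → E = (38/13, 31/13)
3. C_x = -17  [CE · DB = 3793/13 ∩ CB · EA = -6728/13]
4. C_y = -23  [CE · DB = 3793/13 ∩ CB · EA = -6728/13]
   → C = (-17, -23)

C = (-17, -23)
E = (38/13, 31/13)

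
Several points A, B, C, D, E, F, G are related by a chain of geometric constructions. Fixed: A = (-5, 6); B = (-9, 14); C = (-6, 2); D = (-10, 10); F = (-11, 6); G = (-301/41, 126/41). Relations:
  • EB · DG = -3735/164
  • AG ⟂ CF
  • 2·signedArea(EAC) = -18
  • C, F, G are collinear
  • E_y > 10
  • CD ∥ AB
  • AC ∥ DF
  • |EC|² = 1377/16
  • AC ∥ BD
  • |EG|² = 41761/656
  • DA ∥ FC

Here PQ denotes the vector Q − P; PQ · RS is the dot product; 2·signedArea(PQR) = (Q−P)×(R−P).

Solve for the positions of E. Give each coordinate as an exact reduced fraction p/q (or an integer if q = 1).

E = (-33/4, 11)

1. E_x = -33/4  [2·signedArea(EAC) = -18 ∩ EB · DG = -3735/164]
2. E_y = 11  [2·signedArea(EAC) = -18 ∩ EB · DG = -3735/164]
   → E = (-33/4, 11)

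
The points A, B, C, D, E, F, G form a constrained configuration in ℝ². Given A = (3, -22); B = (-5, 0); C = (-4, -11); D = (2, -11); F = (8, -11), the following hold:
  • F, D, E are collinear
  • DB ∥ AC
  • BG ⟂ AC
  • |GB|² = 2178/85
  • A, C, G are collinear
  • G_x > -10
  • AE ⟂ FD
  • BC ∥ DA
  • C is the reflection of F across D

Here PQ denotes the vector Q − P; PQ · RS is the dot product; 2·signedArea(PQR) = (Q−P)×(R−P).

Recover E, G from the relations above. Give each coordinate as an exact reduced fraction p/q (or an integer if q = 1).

1. E_x = 3  [F, D, E are collinear ∩ AE ⟂ FD]
2. E_y = -11  [F, D, E are collinear ∩ AE ⟂ FD]
   → E = (3, -11)
3. G_x = -788/85  [A, C, G are collinear ∩ BG ⟂ AC]
4. G_y = -231/85  [A, C, G are collinear ∩ BG ⟂ AC]
   → G = (-788/85, -231/85)

E = (3, -11)
G = (-788/85, -231/85)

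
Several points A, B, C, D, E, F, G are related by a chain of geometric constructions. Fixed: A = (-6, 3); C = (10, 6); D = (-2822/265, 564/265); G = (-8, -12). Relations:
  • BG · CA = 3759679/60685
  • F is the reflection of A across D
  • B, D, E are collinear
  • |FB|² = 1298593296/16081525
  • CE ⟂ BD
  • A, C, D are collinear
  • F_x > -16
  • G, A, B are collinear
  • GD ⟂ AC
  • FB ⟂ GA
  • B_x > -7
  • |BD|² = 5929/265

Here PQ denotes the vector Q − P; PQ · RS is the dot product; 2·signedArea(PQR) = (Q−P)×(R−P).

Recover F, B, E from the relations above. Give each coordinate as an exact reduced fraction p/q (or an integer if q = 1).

B = (-387826/60685, 837/12137)
E = (16824333874/3682669225, -19264375722/3682669225)
F = (-4054/265, 333/265)

1. F_x = -4054/265  [F is the reflection of A across D]
2. F_y = 333/265  [F is the reflection of A across D]
   → F = (-4054/265, 333/265)
3. B_x = -387826/60685  [G, A, B are collinear ∩ FB ⟂ GA]
4. B_y = 837/12137  [G, A, B are collinear ∩ FB ⟂ GA]
   → B = (-387826/60685, 837/12137)
5. E_x = 16824333874/3682669225  [B, D, E are collinear ∩ CE ⟂ BD]
6. E_y = -19264375722/3682669225  [B, D, E are collinear ∩ CE ⟂ BD]
   → E = (16824333874/3682669225, -19264375722/3682669225)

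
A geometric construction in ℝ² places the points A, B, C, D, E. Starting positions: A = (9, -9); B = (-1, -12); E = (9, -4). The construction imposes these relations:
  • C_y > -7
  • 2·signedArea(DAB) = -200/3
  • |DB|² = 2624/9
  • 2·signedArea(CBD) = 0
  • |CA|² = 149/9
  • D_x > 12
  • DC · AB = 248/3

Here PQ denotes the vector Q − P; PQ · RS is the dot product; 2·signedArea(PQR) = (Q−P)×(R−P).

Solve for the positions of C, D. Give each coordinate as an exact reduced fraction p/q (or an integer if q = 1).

C = (17/3, -20/3)
D = (37/3, -4/3)

1. D_x = 37/3  [line 3·x + -10·y + -151/3 = 0 ∩ |DB|² = 2624/9]
2. D_y = -4/3  [line 3·x + -10·y + -151/3 = 0 ∩ |DB|² = 2624/9]
   → D = (37/3, -4/3)
3. C_x = 17/3  [2·signedArea(CBD) = 0 ∩ DC · AB = 248/3]
4. C_y = -20/3  [2·signedArea(CBD) = 0 ∩ DC · AB = 248/3]
   → C = (17/3, -20/3)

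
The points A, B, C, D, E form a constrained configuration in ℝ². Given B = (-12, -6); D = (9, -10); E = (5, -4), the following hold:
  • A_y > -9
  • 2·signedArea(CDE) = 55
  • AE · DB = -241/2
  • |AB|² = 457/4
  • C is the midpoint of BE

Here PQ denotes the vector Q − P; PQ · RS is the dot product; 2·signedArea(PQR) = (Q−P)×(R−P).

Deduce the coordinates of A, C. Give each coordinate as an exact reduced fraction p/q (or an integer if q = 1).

A = (-3/2, -8)
C = (-7/2, -5)

1. A_x = -3/2  [line 21·x + -4·y + -1/2 = 0 ∩ |AB|² = 457/4]
2. A_y = -8  [line 21·x + -4·y + -1/2 = 0 ∩ |AB|² = 457/4]
   → A = (-3/2, -8)
3. C_x = -7/2  [C is the midpoint of BE]
4. C_y = -5  [C is the midpoint of BE]
   → C = (-7/2, -5)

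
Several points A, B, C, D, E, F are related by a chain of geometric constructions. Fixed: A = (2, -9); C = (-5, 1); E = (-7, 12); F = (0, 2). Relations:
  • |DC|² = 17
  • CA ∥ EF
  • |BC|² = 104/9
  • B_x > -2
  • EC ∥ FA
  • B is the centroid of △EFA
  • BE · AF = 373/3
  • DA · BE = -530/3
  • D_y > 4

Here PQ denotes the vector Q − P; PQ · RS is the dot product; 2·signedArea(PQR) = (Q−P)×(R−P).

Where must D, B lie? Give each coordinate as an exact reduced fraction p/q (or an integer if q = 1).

1. B_x = -5/3  [B is the centroid of △EFA]
2. B_y = 5/3  [B is the centroid of △EFA]
   → B = (-5/3, 5/3)
3. D_x = -4  [line 16/3·x + -31/3·y + 73 = 0 ∩ |DC|² = 17]
4. D_y = 5  [line 16/3·x + -31/3·y + 73 = 0 ∩ |DC|² = 17]
   → D = (-4, 5)

B = (-5/3, 5/3)
D = (-4, 5)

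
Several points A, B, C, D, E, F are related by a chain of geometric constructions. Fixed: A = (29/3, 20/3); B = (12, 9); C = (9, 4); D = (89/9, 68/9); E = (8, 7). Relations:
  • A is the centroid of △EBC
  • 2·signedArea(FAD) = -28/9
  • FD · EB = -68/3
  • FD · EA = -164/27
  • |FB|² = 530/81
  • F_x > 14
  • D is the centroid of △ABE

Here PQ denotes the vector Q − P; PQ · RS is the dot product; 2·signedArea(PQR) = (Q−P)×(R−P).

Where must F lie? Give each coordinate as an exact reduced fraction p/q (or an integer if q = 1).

1. F_x = 127/9  [2·signedArea(FAD) = -28/9 ∩ FD · EA = -164/27]
2. F_y = 94/9  [2·signedArea(FAD) = -28/9 ∩ FD · EA = -164/27]
   → F = (127/9, 94/9)

F = (127/9, 94/9)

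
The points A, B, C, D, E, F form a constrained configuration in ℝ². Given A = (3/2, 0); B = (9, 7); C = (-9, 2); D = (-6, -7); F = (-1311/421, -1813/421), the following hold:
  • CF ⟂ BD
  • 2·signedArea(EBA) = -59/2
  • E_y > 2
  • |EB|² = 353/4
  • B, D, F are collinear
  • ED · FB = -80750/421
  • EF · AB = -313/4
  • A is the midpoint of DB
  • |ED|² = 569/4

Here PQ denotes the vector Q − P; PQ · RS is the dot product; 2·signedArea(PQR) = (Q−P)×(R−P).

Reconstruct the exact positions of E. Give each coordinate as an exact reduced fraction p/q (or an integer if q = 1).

E = (1/2, 3)

1. E_x = 1/2  [EF · AB = -313/4 ∩ 2·signedArea(EBA) = -59/2]
2. E_y = 3  [EF · AB = -313/4 ∩ 2·signedArea(EBA) = -59/2]
   → E = (1/2, 3)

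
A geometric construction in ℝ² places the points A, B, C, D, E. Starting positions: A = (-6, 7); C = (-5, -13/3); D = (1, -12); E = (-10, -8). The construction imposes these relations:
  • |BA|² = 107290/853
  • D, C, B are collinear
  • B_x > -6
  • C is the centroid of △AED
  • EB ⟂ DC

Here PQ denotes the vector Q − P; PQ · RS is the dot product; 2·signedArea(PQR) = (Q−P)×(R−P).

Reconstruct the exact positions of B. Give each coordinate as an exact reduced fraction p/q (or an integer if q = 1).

1. B_x = -4367/853  [D, C, B are collinear ∩ EB ⟂ DC]
2. B_y = -3566/853  [D, C, B are collinear ∩ EB ⟂ DC]
   → B = (-4367/853, -3566/853)

B = (-4367/853, -3566/853)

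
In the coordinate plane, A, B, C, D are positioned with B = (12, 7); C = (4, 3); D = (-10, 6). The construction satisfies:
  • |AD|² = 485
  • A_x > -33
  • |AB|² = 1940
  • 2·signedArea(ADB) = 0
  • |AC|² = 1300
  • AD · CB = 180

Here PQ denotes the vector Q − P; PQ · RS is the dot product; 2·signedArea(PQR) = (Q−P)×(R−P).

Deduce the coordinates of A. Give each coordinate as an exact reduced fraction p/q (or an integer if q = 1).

A = (-32, 5)

1. A_x = -32  [2·signedArea(ADB) = 0 ∩ AD · CB = 180]
2. A_y = 5  [2·signedArea(ADB) = 0 ∩ AD · CB = 180]
   → A = (-32, 5)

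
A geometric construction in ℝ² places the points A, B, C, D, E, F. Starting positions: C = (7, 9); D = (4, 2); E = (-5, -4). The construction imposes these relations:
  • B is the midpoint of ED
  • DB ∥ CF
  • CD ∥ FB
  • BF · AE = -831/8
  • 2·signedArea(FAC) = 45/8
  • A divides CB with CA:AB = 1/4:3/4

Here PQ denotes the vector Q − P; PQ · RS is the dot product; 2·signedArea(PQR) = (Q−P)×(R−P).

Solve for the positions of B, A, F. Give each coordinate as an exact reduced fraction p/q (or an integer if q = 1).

1. B_x = -1/2  [B is the midpoint of ED]
2. B_y = -1  [B is the midpoint of ED]
   → B = (-1/2, -1)
3. A_x = 41/8  [A divides CB with CA:AB = 1/4:3/4]
4. A_y = 13/2  [A divides CB with CA:AB = 1/4:3/4]
   → A = (41/8, 13/2)
5. F_x = 5/2  [CD ∥ FB ∩ DB ∥ CF]
6. F_y = 6  [CD ∥ FB ∩ DB ∥ CF]
   → F = (5/2, 6)

A = (41/8, 13/2)
B = (-1/2, -1)
F = (5/2, 6)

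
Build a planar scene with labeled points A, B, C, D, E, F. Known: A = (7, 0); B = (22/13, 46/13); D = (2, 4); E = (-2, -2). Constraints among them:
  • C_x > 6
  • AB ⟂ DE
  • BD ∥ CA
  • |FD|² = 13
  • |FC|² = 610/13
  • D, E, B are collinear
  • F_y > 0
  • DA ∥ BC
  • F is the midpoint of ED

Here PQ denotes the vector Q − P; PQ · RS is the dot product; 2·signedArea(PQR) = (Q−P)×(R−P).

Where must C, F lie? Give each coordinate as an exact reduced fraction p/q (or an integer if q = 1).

1. C_x = 87/13  [BD ∥ CA ∩ DA ∥ BC]
2. C_y = -6/13  [BD ∥ CA ∩ DA ∥ BC]
   → C = (87/13, -6/13)
3. F_x = 0  [F is the midpoint of ED]
4. F_y = 1  [F is the midpoint of ED]
   → F = (0, 1)

C = (87/13, -6/13)
F = (0, 1)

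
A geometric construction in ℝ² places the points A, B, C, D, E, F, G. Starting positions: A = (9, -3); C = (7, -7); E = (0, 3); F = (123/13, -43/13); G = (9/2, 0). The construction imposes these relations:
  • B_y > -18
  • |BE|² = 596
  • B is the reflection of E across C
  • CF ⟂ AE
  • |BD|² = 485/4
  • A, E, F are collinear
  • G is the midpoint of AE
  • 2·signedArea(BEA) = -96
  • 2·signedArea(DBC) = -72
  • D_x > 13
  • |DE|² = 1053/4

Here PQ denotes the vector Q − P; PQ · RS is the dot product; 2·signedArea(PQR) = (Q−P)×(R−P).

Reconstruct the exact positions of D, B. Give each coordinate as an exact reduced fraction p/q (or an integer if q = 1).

B = (14, -17)
D = (27/2, -6)

1. B_x = 14  [B is the reflection of E across C]
2. B_y = -17  [B is the reflection of E across C]
   → B = (14, -17)
3. D_x = 27/2  [line -10·x + -7·y + 93 = 0 ∩ |DE|² = 1053/4]
4. D_y = -6  [line -10·x + -7·y + 93 = 0 ∩ |DE|² = 1053/4]
   → D = (27/2, -6)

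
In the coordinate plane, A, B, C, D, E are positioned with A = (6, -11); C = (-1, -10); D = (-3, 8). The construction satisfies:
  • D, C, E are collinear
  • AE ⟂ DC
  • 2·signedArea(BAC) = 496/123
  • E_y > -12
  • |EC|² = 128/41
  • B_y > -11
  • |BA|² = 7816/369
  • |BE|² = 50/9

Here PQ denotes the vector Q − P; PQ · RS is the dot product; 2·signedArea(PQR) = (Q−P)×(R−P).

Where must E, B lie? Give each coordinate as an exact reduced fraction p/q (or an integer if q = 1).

1. E_x = -33/41  [D, C, E are collinear ∩ AE ⟂ DC]
2. E_y = -482/41  [D, C, E are collinear ∩ AE ⟂ DC]
   → E = (-33/41, -482/41)
3. B_x = 172/123  [line -1·x + -7·y + -9229/123 = 0 ∩ |BA|² = 7816/369]
4. B_y = -1343/123  [line -1·x + -7·y + -9229/123 = 0 ∩ |BA|² = 7816/369]
   → B = (172/123, -1343/123)

B = (172/123, -1343/123)
E = (-33/41, -482/41)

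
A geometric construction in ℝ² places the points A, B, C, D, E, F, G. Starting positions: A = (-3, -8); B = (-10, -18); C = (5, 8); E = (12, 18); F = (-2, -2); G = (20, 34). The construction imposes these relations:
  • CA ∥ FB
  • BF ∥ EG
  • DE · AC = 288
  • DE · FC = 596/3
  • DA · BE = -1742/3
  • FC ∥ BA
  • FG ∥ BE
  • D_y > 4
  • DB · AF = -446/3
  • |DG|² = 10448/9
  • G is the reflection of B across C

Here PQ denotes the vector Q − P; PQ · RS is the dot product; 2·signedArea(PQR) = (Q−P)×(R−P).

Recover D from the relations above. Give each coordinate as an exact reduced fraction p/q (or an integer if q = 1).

1. D_x = 8/3  [DE · FC = 596/3 ∩ DA · BE = -1742/3]
2. D_y = 14/3  [DE · FC = 596/3 ∩ DA · BE = -1742/3]
   → D = (8/3, 14/3)

D = (8/3, 14/3)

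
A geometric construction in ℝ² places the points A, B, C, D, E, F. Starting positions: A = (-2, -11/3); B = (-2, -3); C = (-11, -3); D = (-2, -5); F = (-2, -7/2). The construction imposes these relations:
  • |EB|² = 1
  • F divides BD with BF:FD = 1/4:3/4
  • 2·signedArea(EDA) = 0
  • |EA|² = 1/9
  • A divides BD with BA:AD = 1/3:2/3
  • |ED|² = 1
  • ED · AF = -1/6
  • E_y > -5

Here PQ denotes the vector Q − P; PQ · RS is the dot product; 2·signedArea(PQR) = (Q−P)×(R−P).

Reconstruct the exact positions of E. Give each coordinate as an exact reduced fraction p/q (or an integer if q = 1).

E = (-2, -4)

1. E_x = -2  [2·signedArea(EDA) = 0 ∩ ED · AF = -1/6]
2. E_y = -4  [2·signedArea(EDA) = 0 ∩ ED · AF = -1/6]
   → E = (-2, -4)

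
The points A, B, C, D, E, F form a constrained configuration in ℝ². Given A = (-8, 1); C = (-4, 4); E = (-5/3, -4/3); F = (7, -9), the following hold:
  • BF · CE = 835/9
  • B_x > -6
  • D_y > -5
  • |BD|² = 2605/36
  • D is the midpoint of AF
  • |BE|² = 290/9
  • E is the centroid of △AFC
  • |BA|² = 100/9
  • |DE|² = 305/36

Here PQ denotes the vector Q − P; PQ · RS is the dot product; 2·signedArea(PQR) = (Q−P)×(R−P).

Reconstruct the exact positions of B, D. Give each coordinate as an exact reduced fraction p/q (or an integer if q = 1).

B = (-16/3, 3)
D = (-1/2, -4)

1. B_x = -16/3  [line -7/3·x + 16/3·y + -256/9 = 0 ∩ |BA|² = 100/9]
2. B_y = 3  [line -7/3·x + 16/3·y + -256/9 = 0 ∩ |BA|² = 100/9]
   → B = (-16/3, 3)
3. D_x = -1/2  [D is the midpoint of AF]
4. D_y = -4  [D is the midpoint of AF]
   → D = (-1/2, -4)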